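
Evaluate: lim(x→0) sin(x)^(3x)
This is an exponential indeterminate form.

For exponential indeterminate forms, take the natural log:
  Let L = lim(x→0) sin(x)^(3x)
  Then ln(L) = lim(x→0) [exponent × ln(base)]
  Evaluate using L'Hôpital or standard limits, then exponentiate.
  L = 1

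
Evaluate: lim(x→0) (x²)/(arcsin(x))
This is a 0/0 indeterminate form.

Apply L'Hôpital's rule: differentiate numerator and denominator separately.
  f(x) = x^2   ⇒   f'(x) = 2·x
  g(x) = asin(x)   ⇒   g'(x) = 1/sqrt(1 - x^2)
  lim(x→0) f'(x)/g'(x) = lim(x→0) (2·x)/(1/sqrt(1 - x^2))
  = 0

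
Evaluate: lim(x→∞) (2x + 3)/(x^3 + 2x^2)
This is an ∞/∞ indeterminate form.

Apply L'Hôpital's rule: differentiate numerator and denominator separately.
  f(x) = 2·x + 3   ⇒   f'(x) = 2
  g(x) = x^3 + 2·x^2   ⇒   g'(x) = 3·x^2 + 4·x
  lim(x→∞) f'(x)/g'(x) = lim(x→∞) (2)/(3·x^2 + 4·x)
  = 0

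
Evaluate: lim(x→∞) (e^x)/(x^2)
This is an ∞/∞ indeterminate form.

Apply L'Hôpital's rule: differentiate numerator and denominator separately.
  f(x) = e^(x)   ⇒   f'(x) = e^(x)
  g(x) = x^2   ⇒   g'(x) = 2·x
  lim(x→∞) f'(x)/g'(x) = lim(x→∞) (e^(x))/(2·x)
  = ∞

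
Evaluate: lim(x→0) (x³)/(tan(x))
This is a 0/0 indeterminate form.

Apply L'Hôpital's rule: differentiate numerator and denominator separately.
  f(x) = x^3   ⇒   f'(x) = 3·x^2
  g(x) = tan(x)   ⇒   g'(x) = tan(x)^2 + 1
  lim(x→0) f'(x)/g'(x) = lim(x→0) (3·x^2)/(tan(x)^2 + 1)
  = 0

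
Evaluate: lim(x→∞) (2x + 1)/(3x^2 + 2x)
This is an ∞/∞ indeterminate form.

Apply L'Hôpital's rule: differentiate numerator and denominator separately.
  f(x) = 2·x + 1   ⇒   f'(x) = 2
  g(x) = 3·x^2 + 2·x   ⇒   g'(x) = 6·x + 2
  lim(x→∞) f'(x)/g'(x) = lim(x→∞) (2)/(6·x + 2)
  = 0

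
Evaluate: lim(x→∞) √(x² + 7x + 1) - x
This is an ∞-∞ indeterminate form.

Combine fractions or rationalize to convert ∞-∞ to 0/0 form:
  lim(x→∞) √(x² + 7x + 1) - x = 7/2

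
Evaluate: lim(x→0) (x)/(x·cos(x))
This is a 0/0 indeterminate form.

Apply L'Hôpital's rule: differentiate numerator and denominator separately.
  f(x) = x   ⇒   f'(x) = 1
  g(x) = x·cos(x)   ⇒   g'(x) = -x·sin(x) + cos(x)
  lim(x→0) f'(x)/g'(x) = lim(x→0) (1)/(-x·sin(x) + cos(x))
  = 1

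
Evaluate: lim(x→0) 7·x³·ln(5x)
This is a 0·∞ indeterminate form.

Rewrite 0·∞ as a quotient (0/0 or ∞/∞ form), then apply L'Hôpital's rule:
  lim(x→0) 7·x³·ln(5x) = 0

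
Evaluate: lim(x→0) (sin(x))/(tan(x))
This is a 0/0 indeterminate form.

Apply L'Hôpital's rule: differentiate numerator and denominator separately.
  f(x) = sin(x)   ⇒   f'(x) = cos(x)
  g(x) = tan(x)   ⇒   g'(x) = tan(x)^2 + 1
  lim(x→0) f'(x)/g'(x) = lim(x→0) (cos(x))/(tan(x)^2 + 1)
  = 1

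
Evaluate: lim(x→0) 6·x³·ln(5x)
This is a 0·∞ indeterminate form.

Rewrite 0·∞ as a quotient (0/0 or ∞/∞ form), then apply L'Hôpital's rule:
  lim(x→0) 6·x³·ln(5x) = 0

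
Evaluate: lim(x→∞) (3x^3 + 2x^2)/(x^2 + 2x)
This is an ∞/∞ indeterminate form.

Apply L'Hôpital's rule: differentiate numerator and denominator separately.
  f(x) = 3·x^3 + 2·x^2   ⇒   f'(x) = 9·x^2 + 4·x
  g(x) = x^2 + 2·x   ⇒   g'(x) = 2·x + 2
  lim(x→∞) f'(x)/g'(x) = lim(x→∞) (9·x^2 + 4·x)/(2·x + 2)
  = ∞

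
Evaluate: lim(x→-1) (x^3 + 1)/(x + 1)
This is a standard limit.

Factor or rationalize the expression:
  lim(x→-1) (x^3 + 1)/(x + 1) = 3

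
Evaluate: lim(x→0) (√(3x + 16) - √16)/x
This is a standard limit.

Factor or rationalize the expression:
  lim(x→0) (√(3x + 16) - √16)/x = 3/8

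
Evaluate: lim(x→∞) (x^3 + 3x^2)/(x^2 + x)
This is an ∞/∞ indeterminate form.

Apply L'Hôpital's rule: differentiate numerator and denominator separately.
  f(x) = x^3 + 3·x^2   ⇒   f'(x) = 3·x^2 + 6·x
  g(x) = x^2 + x   ⇒   g'(x) = 2·x + 1
  lim(x→∞) f'(x)/g'(x) = lim(x→∞) (3·x^2 + 6·x)/(2·x + 1)
  = ∞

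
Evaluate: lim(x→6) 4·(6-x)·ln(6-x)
This is a 0·∞ indeterminate form.

Rewrite 0·∞ as a quotient (0/0 or ∞/∞ form), then apply L'Hôpital's rule:
  lim(x→6) 4·(6-x)·ln(6-x) = 0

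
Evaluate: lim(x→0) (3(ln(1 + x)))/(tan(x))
This is a 0/0 indeterminate form.

Apply L'Hôpital's rule: differentiate numerator and denominator separately.
  f(x) = 3·ln(x + 1)   ⇒   f'(x) = 3/(x + 1)
  g(x) = tan(x)   ⇒   g'(x) = tan(x)^2 + 1
  lim(x→0) f'(x)/g'(x) = lim(x→0) (3/(x + 1))/(tan(x)^2 + 1)
  = 3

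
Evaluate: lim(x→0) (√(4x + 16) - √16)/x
This is a standard limit.

Factor or rationalize the expression:
  lim(x→0) (√(4x + 16) - √16)/x = 1/2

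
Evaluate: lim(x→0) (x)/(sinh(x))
This is a 0/0 indeterminate form.

Apply L'Hôpital's rule: differentiate numerator and denominator separately.
  f(x) = x   ⇒   f'(x) = 1
  g(x) = sinh(x)   ⇒   g'(x) = cosh(x)
  lim(x→0) f'(x)/g'(x) = lim(x→0) (1)/(cosh(x))
  = 1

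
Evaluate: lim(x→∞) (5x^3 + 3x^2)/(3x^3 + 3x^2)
This is an ∞/∞ indeterminate form.

Apply L'Hôpital's rule: differentiate numerator and denominator separately.
  f(x) = 5·x^3 + 3·x^2   ⇒   f'(x) = 15·x^2 + 6·x
  g(x) = 3·x^3 + 3·x^2   ⇒   g'(x) = 9·x^2 + 6·x
  lim(x→∞) f'(x)/g'(x) = lim(x→∞) (15·x^2 + 6·x)/(9·x^2 + 6·x)
  = 5/3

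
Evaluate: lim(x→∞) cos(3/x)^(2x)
This is an exponential indeterminate form.

For exponential indeterminate forms, take the natural log:
  Let L = lim(x→∞) cos(3/x)^(2x)
  Then ln(L) = lim(x→∞) [exponent × ln(base)]
  Evaluate using L'Hôpital or standard limits, then exponentiate.
  L = 1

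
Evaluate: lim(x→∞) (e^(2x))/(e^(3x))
This is an ∞/∞ indeterminate form.

Apply L'Hôpital's rule: differentiate numerator and denominator separately.
  f(x) = e^(2·x)   ⇒   f'(x) = 2·e^(2·x)
  g(x) = e^(3·x)   ⇒   g'(x) = 3·e^(3·x)
  lim(x→∞) f'(x)/g'(x) = lim(x→∞) (2·e^(2·x))/(3·e^(3·x))
  = 0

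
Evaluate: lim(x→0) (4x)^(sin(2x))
This is an exponential indeterminate form.

For exponential indeterminate forms, take the natural log:
  Let L = lim(x→0) (4x)^(sin(2x))
  Then ln(L) = lim(x→0) [exponent × ln(base)]
  Evaluate using L'Hôpital or standard limits, then exponentiate.
  L = 1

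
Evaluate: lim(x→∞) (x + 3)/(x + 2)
This is an ∞/∞ indeterminate form.

Apply L'Hôpital's rule: differentiate numerator and denominator separately.
  f(x) = x + 3   ⇒   f'(x) = 1
  g(x) = x + 2   ⇒   g'(x) = 1
  lim(x→∞) f'(x)/g'(x) = lim(x→∞) (1)/(1)
  = 1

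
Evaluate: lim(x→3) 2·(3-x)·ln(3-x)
This is a 0·∞ indeterminate form.

Rewrite 0·∞ as a quotient (0/0 or ∞/∞ form), then apply L'Hôpital's rule:
  lim(x→3) 2·(3-x)·ln(3-x) = 0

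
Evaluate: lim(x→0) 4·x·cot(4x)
This is a 0·∞ indeterminate form.

Rewrite 0·∞ as a quotient (0/0 or ∞/∞ form), then apply L'Hôpital's rule:
  lim(x→0) 4·x·cot(4x) = 1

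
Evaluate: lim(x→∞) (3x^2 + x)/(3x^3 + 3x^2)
This is an ∞/∞ indeterminate form.

Apply L'Hôpital's rule: differentiate numerator and denominator separately.
  f(x) = 3·x^2 + x   ⇒   f'(x) = 6·x + 1
  g(x) = 3·x^3 + 3·x^2   ⇒   g'(x) = 9·x^2 + 6·x
  lim(x→∞) f'(x)/g'(x) = lim(x→∞) (6·x + 1)/(9·x^2 + 6·x)
  = 0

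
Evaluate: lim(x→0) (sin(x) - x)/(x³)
This is a 0/0 indeterminate form.

Apply L'Hôpital's rule: differentiate numerator and denominator separately.
  f(x) = -x + sin(x)   ⇒   f'(x) = cos(x) - 1
  g(x) = x^3   ⇒   g'(x) = 3·x^2
  lim(x→0) f'(x)/g'(x) = lim(x→0) (cos(x) - 1)/(3·x^2)
  = -1/6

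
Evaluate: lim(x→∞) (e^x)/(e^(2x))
This is an ∞/∞ indeterminate form.

Apply L'Hôpital's rule: differentiate numerator and denominator separately.
  f(x) = e^(x)   ⇒   f'(x) = e^(x)
  g(x) = e^(2·x)   ⇒   g'(x) = 2·e^(2·x)
  lim(x→∞) f'(x)/g'(x) = lim(x→∞) (e^(x))/(2·e^(2·x))
  = 0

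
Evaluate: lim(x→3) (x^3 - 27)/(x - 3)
This is a standard limit.

Factor or rationalize the expression:
  lim(x→3) (x^3 - 27)/(x - 3) = 27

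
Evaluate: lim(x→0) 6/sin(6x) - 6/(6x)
This is an ∞-∞ indeterminate form.

Combine fractions or rationalize to convert ∞-∞ to 0/0 form:
  lim(x→0) 6/sin(6x) - 6/(6x) = 0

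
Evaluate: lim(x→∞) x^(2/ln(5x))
This is an exponential indeterminate form.

For exponential indeterminate forms, take the natural log:
  Let L = lim(x→∞) x^(2/ln(5x))
  Then ln(L) = lim(x→∞) [exponent × ln(base)]
  Evaluate using L'Hôpital or standard limits, then exponentiate.
  L = e²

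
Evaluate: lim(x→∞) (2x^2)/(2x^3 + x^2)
This is an ∞/∞ indeterminate form.

Apply L'Hôpital's rule: differentiate numerator and denominator separately.
  f(x) = 2·x^2   ⇒   f'(x) = 4·x
  g(x) = 2·x^3 + x^2   ⇒   g'(x) = 6·x^2 + 2·x
  lim(x→∞) f'(x)/g'(x) = lim(x→∞) (4·x)/(6·x^2 + 2·x)
  = 0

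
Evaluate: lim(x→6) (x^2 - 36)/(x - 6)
This is a standard limit.

Factor or rationalize the expression:
  lim(x→6) (x^2 - 36)/(x - 6) = 12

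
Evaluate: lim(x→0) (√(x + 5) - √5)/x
This is a standard limit.

Factor or rationalize the expression:
  lim(x→0) (√(x + 5) - √5)/x = sqrt(5)/10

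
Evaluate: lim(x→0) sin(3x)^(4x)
This is an exponential indeterminate form.

For exponential indeterminate forms, take the natural log:
  Let L = lim(x→0) sin(3x)^(4x)
  Then ln(L) = lim(x→0) [exponent × ln(base)]
  Evaluate using L'Hôpital or standard limits, then exponentiate.
  L = 1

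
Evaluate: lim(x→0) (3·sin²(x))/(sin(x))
This is a 0/0 indeterminate form.

Apply L'Hôpital's rule: differentiate numerator and denominator separately.
  f(x) = 3·sin(x)^2   ⇒   f'(x) = 6·sin(x)·cos(x)
  g(x) = sin(x)   ⇒   g'(x) = cos(x)
  lim(x→0) f'(x)/g'(x) = lim(x→0) (6·sin(x)·cos(x))/(cos(x))
  = 0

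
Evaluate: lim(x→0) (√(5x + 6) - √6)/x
This is a standard limit.

Factor or rationalize the expression:
  lim(x→0) (√(5x + 6) - √6)/x = 5·sqrt(6)/12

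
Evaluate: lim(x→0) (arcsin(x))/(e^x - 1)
This is a 0/0 indeterminate form.

Apply L'Hôpital's rule: differentiate numerator and denominator separately.
  f(x) = asin(x)   ⇒   f'(x) = 1/sqrt(1 - x^2)
  g(x) = e^(x) - 1   ⇒   g'(x) = e^(x)
  lim(x→0) f'(x)/g'(x) = lim(x→0) (1/sqrt(1 - x^2))/(e^(x))
  = 1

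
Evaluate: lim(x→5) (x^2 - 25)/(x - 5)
This is a standard limit.

Factor or rationalize the expression:
  lim(x→5) (x^2 - 25)/(x - 5) = 10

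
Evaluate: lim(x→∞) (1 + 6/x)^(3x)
This is an exponential indeterminate form.

For exponential indeterminate forms, take the natural log:
  Let L = lim(x→∞) (1 + 6/x)^(3x)
  Then ln(L) = lim(x→∞) [exponent × ln(base)]
  Evaluate using L'Hôpital or standard limits, then exponentiate.
  L = e^(18)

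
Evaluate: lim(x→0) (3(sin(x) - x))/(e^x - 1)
This is a 0/0 indeterminate form.

Apply L'Hôpital's rule: differentiate numerator and denominator separately.
  f(x) = -3·x + 3·sin(x)   ⇒   f'(x) = 3·cos(x) - 3
  g(x) = e^(x) - 1   ⇒   g'(x) = e^(x)
  lim(x→0) f'(x)/g'(x) = lim(x→0) (3·cos(x) - 3)/(e^(x))
  = 0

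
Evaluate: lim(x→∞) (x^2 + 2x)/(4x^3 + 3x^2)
This is an ∞/∞ indeterminate form.

Apply L'Hôpital's rule: differentiate numerator and denominator separately.
  f(x) = x^2 + 2·x   ⇒   f'(x) = 2·x + 2
  g(x) = 4·x^3 + 3·x^2   ⇒   g'(x) = 12·x^2 + 6·x
  lim(x→∞) f'(x)/g'(x) = lim(x→∞) (2·x + 2)/(12·x^2 + 6·x)
  = 0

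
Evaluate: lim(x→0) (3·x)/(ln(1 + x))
This is a 0/0 indeterminate form.

Apply L'Hôpital's rule: differentiate numerator and denominator separately.
  f(x) = 3·x   ⇒   f'(x) = 3
  g(x) = ln(x + 1)   ⇒   g'(x) = 1/(x + 1)
  lim(x→0) f'(x)/g'(x) = lim(x→0) (3)/(1/(x + 1))
  = 3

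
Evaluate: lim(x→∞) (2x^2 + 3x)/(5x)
This is an ∞/∞ indeterminate form.

Apply L'Hôpital's rule: differentiate numerator and denominator separately.
  f(x) = 2·x^2 + 3·x   ⇒   f'(x) = 4·x + 3
  g(x) = 5·x   ⇒   g'(x) = 5
  lim(x→∞) f'(x)/g'(x) = lim(x→∞) (4·x + 3)/(5)
  = ∞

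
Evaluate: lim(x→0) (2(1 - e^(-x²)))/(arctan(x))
This is a 0/0 indeterminate form.

Apply L'Hôpital's rule: differentiate numerator and denominator separately.
  f(x) = 2 - 2·e^(-x^2)   ⇒   f'(x) = 4·x·e^(-x^2)
  g(x) = atan(x)   ⇒   g'(x) = 1/(x^2 + 1)
  lim(x→0) f'(x)/g'(x) = lim(x→0) (4·x·e^(-x^2))/(1/(x^2 + 1))
  = 0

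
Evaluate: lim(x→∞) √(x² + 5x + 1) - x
This is an ∞-∞ indeterminate form.

Combine fractions or rationalize to convert ∞-∞ to 0/0 form:
  lim(x→∞) √(x² + 5x + 1) - x = 5/2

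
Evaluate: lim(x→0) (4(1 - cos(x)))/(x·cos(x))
This is a 0/0 indeterminate form.

Apply L'Hôpital's rule: differentiate numerator and denominator separately.
  f(x) = 4 - 4·cos(x)   ⇒   f'(x) = 4·sin(x)
  g(x) = x·cos(x)   ⇒   g'(x) = -x·sin(x) + cos(x)
  lim(x→0) f'(x)/g'(x) = lim(x→0) (4·sin(x))/(-x·sin(x) + cos(x))
  = 0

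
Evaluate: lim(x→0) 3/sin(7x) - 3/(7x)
This is an ∞-∞ indeterminate form.

Combine fractions or rationalize to convert ∞-∞ to 0/0 form:
  lim(x→0) 3/sin(7x) - 3/(7x) = 0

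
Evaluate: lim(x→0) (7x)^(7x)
This is an exponential indeterminate form.

For exponential indeterminate forms, take the natural log:
  Let L = lim(x→0) (7x)^(7x)
  Then ln(L) = lim(x→0) [exponent × ln(base)]
  Evaluate using L'Hôpital or standard limits, then exponentiate.
  L = 1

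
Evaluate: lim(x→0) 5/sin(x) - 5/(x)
This is an ∞-∞ indeterminate form.

Combine fractions or rationalize to convert ∞-∞ to 0/0 form:
  lim(x→0) 5/sin(x) - 5/(x) = 0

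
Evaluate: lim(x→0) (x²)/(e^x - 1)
This is a 0/0 indeterminate form.

Apply L'Hôpital's rule: differentiate numerator and denominator separately.
  f(x) = x^2   ⇒   f'(x) = 2·x
  g(x) = e^(x) - 1   ⇒   g'(x) = e^(x)
  lim(x→0) f'(x)/g'(x) = lim(x→0) (2·x)/(e^(x))
  = 0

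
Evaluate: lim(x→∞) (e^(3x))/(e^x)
This is an ∞/∞ indeterminate form.

Apply L'Hôpital's rule: differentiate numerator and denominator separately.
  f(x) = e^(3·x)   ⇒   f'(x) = 3·e^(3·x)
  g(x) = e^(x)   ⇒   g'(x) = e^(x)
  lim(x→∞) f'(x)/g'(x) = lim(x→∞) (3·e^(3·x))/(e^(x))
  = ∞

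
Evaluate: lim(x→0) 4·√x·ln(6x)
This is a 0·∞ indeterminate form.

Rewrite 0·∞ as a quotient (0/0 or ∞/∞ form), then apply L'Hôpital's rule:
  lim(x→0) 4·√x·ln(6x) = 0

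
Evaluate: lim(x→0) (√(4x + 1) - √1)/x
This is a standard limit.

Factor or rationalize the expression:
  lim(x→0) (√(4x + 1) - √1)/x = 2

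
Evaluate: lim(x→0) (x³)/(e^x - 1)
This is a 0/0 indeterminate form.

Apply L'Hôpital's rule: differentiate numerator and denominator separately.
  f(x) = x^3   ⇒   f'(x) = 3·x^2
  g(x) = e^(x) - 1   ⇒   g'(x) = e^(x)
  lim(x→0) f'(x)/g'(x) = lim(x→0) (3·x^2)/(e^(x))
  = 0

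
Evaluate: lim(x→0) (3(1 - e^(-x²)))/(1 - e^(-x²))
This is a 0/0 indeterminate form.

Apply L'Hôpital's rule: differentiate numerator and denominator separately.
  f(x) = 3 - 3·e^(-x^2)   ⇒   f'(x) = 6·x·e^(-x^2)
  g(x) = 1 - e^(-x^2)   ⇒   g'(x) = 2·x·e^(-x^2)
  lim(x→0) f'(x)/g'(x) = lim(x→0) (6·x·e^(-x^2))/(2·x·e^(-x^2))
  = 3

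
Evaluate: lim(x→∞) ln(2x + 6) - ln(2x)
This is an ∞-∞ indeterminate form.

Combine fractions or rationalize to convert ∞-∞ to 0/0 form:
  lim(x→∞) ln(2x + 6) - ln(2x) = 0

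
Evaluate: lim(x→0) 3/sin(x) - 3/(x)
This is an ∞-∞ indeterminate form.

Combine fractions or rationalize to convert ∞-∞ to 0/0 form:
  lim(x→0) 3/sin(x) - 3/(x) = 0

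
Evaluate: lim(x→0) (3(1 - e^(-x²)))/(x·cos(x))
This is a 0/0 indeterminate form.

Apply L'Hôpital's rule: differentiate numerator and denominator separately.
  f(x) = 3 - 3·e^(-x^2)   ⇒   f'(x) = 6·x·e^(-x^2)
  g(x) = x·cos(x)   ⇒   g'(x) = -x·sin(x) + cos(x)
  lim(x→0) f'(x)/g'(x) = lim(x→0) (6·x·e^(-x^2))/(-x·sin(x) + cos(x))
  = 0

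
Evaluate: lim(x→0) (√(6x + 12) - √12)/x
This is a standard limit.

Factor or rationalize the expression:
  lim(x→0) (√(6x + 12) - √12)/x = sqrt(3)/2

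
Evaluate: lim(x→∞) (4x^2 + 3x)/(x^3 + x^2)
This is an ∞/∞ indeterminate form.

Apply L'Hôpital's rule: differentiate numerator and denominator separately.
  f(x) = 4·x^2 + 3·x   ⇒   f'(x) = 8·x + 3
  g(x) = x^3 + x^2   ⇒   g'(x) = 3·x^2 + 2·x
  lim(x→∞) f'(x)/g'(x) = lim(x→∞) (8·x + 3)/(3·x^2 + 2·x)
  = 0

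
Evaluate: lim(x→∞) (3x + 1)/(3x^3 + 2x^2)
This is an ∞/∞ indeterminate form.

Apply L'Hôpital's rule: differentiate numerator and denominator separately.
  f(x) = 3·x + 1   ⇒   f'(x) = 3
  g(x) = 3·x^3 + 2·x^2   ⇒   g'(x) = 9·x^2 + 4·x
  lim(x→∞) f'(x)/g'(x) = lim(x→∞) (3)/(9·x^2 + 4·x)
  = 0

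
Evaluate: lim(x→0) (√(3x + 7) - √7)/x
This is a standard limit.

Factor or rationalize the expression:
  lim(x→0) (√(3x + 7) - √7)/x = 3·sqrt(7)/14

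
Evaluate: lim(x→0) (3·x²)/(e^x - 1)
This is a 0/0 indeterminate form.

Apply L'Hôpital's rule: differentiate numerator and denominator separately.
  f(x) = 3·x^2   ⇒   f'(x) = 6·x
  g(x) = e^(x) - 1   ⇒   g'(x) = e^(x)
  lim(x→0) f'(x)/g'(x) = lim(x→0) (6·x)/(e^(x))
  = 0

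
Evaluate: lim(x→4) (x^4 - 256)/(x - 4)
This is a standard limit.

Factor or rationalize the expression:
  lim(x→4) (x^4 - 256)/(x - 4) = 256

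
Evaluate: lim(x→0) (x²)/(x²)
This is a 0/0 indeterminate form.

Apply L'Hôpital's rule: differentiate numerator and denominator separately.
  f(x) = x^2   ⇒   f'(x) = 2·x
  g(x) = x^2   ⇒   g'(x) = 2·x
  lim(x→0) f'(x)/g'(x) = lim(x→0) (2·x)/(2·x)
  = 1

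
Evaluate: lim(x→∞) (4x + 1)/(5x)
This is an ∞/∞ indeterminate form.

Apply L'Hôpital's rule: differentiate numerator and denominator separately.
  f(x) = 4·x + 1   ⇒   f'(x) = 4
  g(x) = 5·x   ⇒   g'(x) = 5
  lim(x→∞) f'(x)/g'(x) = lim(x→∞) (4)/(5)
  = 4/5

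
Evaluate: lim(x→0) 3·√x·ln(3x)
This is a 0·∞ indeterminate form.

Rewrite 0·∞ as a quotient (0/0 or ∞/∞ form), then apply L'Hôpital's rule:
  lim(x→0) 3·√x·ln(3x) = 0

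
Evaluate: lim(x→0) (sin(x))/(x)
This is a 0/0 indeterminate form.

Apply L'Hôpital's rule: differentiate numerator and denominator separately.
  f(x) = sin(x)   ⇒   f'(x) = cos(x)
  g(x) = x   ⇒   g'(x) = 1
  lim(x→0) f'(x)/g'(x) = lim(x→0) (cos(x))/(1)
  = 1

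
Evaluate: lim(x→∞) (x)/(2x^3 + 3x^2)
This is an ∞/∞ indeterminate form.

Apply L'Hôpital's rule: differentiate numerator and denominator separately.
  f(x) = x   ⇒   f'(x) = 1
  g(x) = 2·x^3 + 3·x^2   ⇒   g'(x) = 6·x^2 + 6·x
  lim(x→∞) f'(x)/g'(x) = lim(x→∞) (1)/(6·x^2 + 6·x)
  = 0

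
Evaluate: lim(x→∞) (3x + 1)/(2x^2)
This is an ∞/∞ indeterminate form.

Apply L'Hôpital's rule: differentiate numerator and denominator separately.
  f(x) = 3·x + 1   ⇒   f'(x) = 3
  g(x) = 2·x^2   ⇒   g'(x) = 4·x
  lim(x→∞) f'(x)/g'(x) = lim(x→∞) (3)/(4·x)
  = 0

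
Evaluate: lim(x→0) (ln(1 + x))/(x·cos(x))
This is a 0/0 indeterminate form.

Apply L'Hôpital's rule: differentiate numerator and denominator separately.
  f(x) = ln(x + 1)   ⇒   f'(x) = 1/(x + 1)
  g(x) = x·cos(x)   ⇒   g'(x) = -x·sin(x) + cos(x)
  lim(x→0) f'(x)/g'(x) = lim(x→0) (1/(x + 1))/(-x·sin(x) + cos(x))
  = 1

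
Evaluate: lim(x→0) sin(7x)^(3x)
This is an exponential indeterminate form.

For exponential indeterminate forms, take the natural log:
  Let L = lim(x→0) sin(7x)^(3x)
  Then ln(L) = lim(x→0) [exponent × ln(base)]
  Evaluate using L'Hôpital or standard limits, then exponentiate.
  L = 1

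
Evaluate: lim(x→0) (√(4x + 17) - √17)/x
This is a standard limit.

Factor or rationalize the expression:
  lim(x→0) (√(4x + 17) - √17)/x = 2·sqrt(17)/17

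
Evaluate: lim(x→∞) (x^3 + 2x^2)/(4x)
This is an ∞/∞ indeterminate form.

Apply L'Hôpital's rule: differentiate numerator and denominator separately.
  f(x) = x^3 + 2·x^2   ⇒   f'(x) = 3·x^2 + 4·x
  g(x) = 4·x   ⇒   g'(x) = 4
  lim(x→∞) f'(x)/g'(x) = lim(x→∞) (3·x^2 + 4·x)/(4)
  = ∞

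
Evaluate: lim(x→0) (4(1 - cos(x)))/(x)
This is a 0/0 indeterminate form.

Apply L'Hôpital's rule: differentiate numerator and denominator separately.
  f(x) = 4 - 4·cos(x)   ⇒   f'(x) = 4·sin(x)
  g(x) = x   ⇒   g'(x) = 1
  lim(x→0) f'(x)/g'(x) = lim(x→0) (4·sin(x))/(1)
  = 0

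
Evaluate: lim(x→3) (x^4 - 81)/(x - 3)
This is a standard limit.

Factor or rationalize the expression:
  lim(x→3) (x^4 - 81)/(x - 3) = 108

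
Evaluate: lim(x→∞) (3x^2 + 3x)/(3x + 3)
This is an ∞/∞ indeterminate form.

Apply L'Hôpital's rule: differentiate numerator and denominator separately.
  f(x) = 3·x^2 + 3·x   ⇒   f'(x) = 6·x + 3
  g(x) = 3·x + 3   ⇒   g'(x) = 3
  lim(x→∞) f'(x)/g'(x) = lim(x→∞) (6·x + 3)/(3)
  = ∞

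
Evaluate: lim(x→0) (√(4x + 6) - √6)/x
This is a standard limit.

Factor or rationalize the expression:
  lim(x→0) (√(4x + 6) - √6)/x = sqrt(6)/3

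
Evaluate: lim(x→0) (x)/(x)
This is a 0/0 indeterminate form.

Apply L'Hôpital's rule: differentiate numerator and denominator separately.
  f(x) = x   ⇒   f'(x) = 1
  g(x) = x   ⇒   g'(x) = 1
  lim(x→0) f'(x)/g'(x) = lim(x→0) (1)/(1)
  = 1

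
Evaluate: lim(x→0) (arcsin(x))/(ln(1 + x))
This is a 0/0 indeterminate form.

Apply L'Hôpital's rule: differentiate numerator and denominator separately.
  f(x) = asin(x)   ⇒   f'(x) = 1/sqrt(1 - x^2)
  g(x) = ln(x + 1)   ⇒   g'(x) = 1/(x + 1)
  lim(x→0) f'(x)/g'(x) = lim(x→0) (1/sqrt(1 - x^2))/(1/(x + 1))
  = 1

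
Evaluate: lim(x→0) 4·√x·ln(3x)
This is a 0·∞ indeterminate form.

Rewrite 0·∞ as a quotient (0/0 or ∞/∞ form), then apply L'Hôpital's rule:
  lim(x→0) 4·√x·ln(3x) = 0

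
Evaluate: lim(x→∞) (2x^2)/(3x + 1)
This is an ∞/∞ indeterminate form.

Apply L'Hôpital's rule: differentiate numerator and denominator separately.
  f(x) = 2·x^2   ⇒   f'(x) = 4·x
  g(x) = 3·x + 1   ⇒   g'(x) = 3
  lim(x→∞) f'(x)/g'(x) = lim(x→∞) (4·x)/(3)
  = ∞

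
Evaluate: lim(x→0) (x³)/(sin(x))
This is a 0/0 indeterminate form.

Apply L'Hôpital's rule: differentiate numerator and denominator separately.
  f(x) = x^3   ⇒   f'(x) = 3·x^2
  g(x) = sin(x)   ⇒   g'(x) = cos(x)
  lim(x→0) f'(x)/g'(x) = lim(x→0) (3·x^2)/(cos(x))
  = 0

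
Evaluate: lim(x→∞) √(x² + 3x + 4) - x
This is an ∞-∞ indeterminate form.

Combine fractions or rationalize to convert ∞-∞ to 0/0 form:
  lim(x→∞) √(x² + 3x + 4) - x = 3/2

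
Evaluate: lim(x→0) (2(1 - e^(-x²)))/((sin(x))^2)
This is a 0/0 indeterminate form.

Apply L'Hôpital's rule: differentiate numerator and denominator separately.
  f(x) = 2 - 2·e^(-x^2)   ⇒   f'(x) = 4·x·e^(-x^2)
  g(x) = sin(x)^2   ⇒   g'(x) = 2·sin(x)·cos(x)
  lim(x→0) f'(x)/g'(x) = lim(x→0) (4·x·e^(-x^2))/(2·sin(x)·cos(x))
  = 2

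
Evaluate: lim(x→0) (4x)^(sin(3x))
This is an exponential indeterminate form.

For exponential indeterminate forms, take the natural log:
  Let L = lim(x→0) (4x)^(sin(3x))
  Then ln(L) = lim(x→0) [exponent × ln(base)]
  Evaluate using L'Hôpital or standard limits, then exponentiate.
  L = 1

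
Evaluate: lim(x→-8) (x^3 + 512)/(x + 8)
This is a standard limit.

Factor or rationalize the expression:
  lim(x→-8) (x^3 + 512)/(x + 8) = 192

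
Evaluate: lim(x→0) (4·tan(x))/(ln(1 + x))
This is a 0/0 indeterminate form.

Apply L'Hôpital's rule: differentiate numerator and denominator separately.
  f(x) = 4·tan(x)   ⇒   f'(x) = 4·tan(x)^2 + 4
  g(x) = ln(x + 1)   ⇒   g'(x) = 1/(x + 1)
  lim(x→0) f'(x)/g'(x) = lim(x→0) (4·tan(x)^2 + 4)/(1/(x + 1))
  = 4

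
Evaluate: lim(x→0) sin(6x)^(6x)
This is an exponential indeterminate form.

For exponential indeterminate forms, take the natural log:
  Let L = lim(x→0) sin(6x)^(6x)
  Then ln(L) = lim(x→0) [exponent × ln(base)]
  Evaluate using L'Hôpital or standard limits, then exponentiate.
  L = 1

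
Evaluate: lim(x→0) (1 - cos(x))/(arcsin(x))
This is a 0/0 indeterminate form.

Apply L'Hôpital's rule: differentiate numerator and denominator separately.
  f(x) = 1 - cos(x)   ⇒   f'(x) = sin(x)
  g(x) = asin(x)   ⇒   g'(x) = 1/sqrt(1 - x^2)
  lim(x→0) f'(x)/g'(x) = lim(x→0) (sin(x))/(1/sqrt(1 - x^2))
  = 0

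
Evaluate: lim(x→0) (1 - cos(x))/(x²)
This is a 0/0 indeterminate form.

Apply L'Hôpital's rule: differentiate numerator and denominator separately.
  f(x) = 1 - cos(x)   ⇒   f'(x) = sin(x)
  g(x) = x^2   ⇒   g'(x) = 2·x
  lim(x→0) f'(x)/g'(x) = lim(x→0) (sin(x))/(2·x)
  = 1/2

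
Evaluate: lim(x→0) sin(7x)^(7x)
This is an exponential indeterminate form.

For exponential indeterminate forms, take the natural log:
  Let L = lim(x→0) sin(7x)^(7x)
  Then ln(L) = lim(x→0) [exponent × ln(base)]
  Evaluate using L'Hôpital or standard limits, then exponentiate.
  L = 1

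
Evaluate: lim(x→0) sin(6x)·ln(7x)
This is a 0·∞ indeterminate form.

Rewrite 0·∞ as a quotient (0/0 or ∞/∞ form), then apply L'Hôpital's rule:
  lim(x→0) sin(6x)·ln(7x) = 0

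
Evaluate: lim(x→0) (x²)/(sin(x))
This is a 0/0 indeterminate form.

Apply L'Hôpital's rule: differentiate numerator and denominator separately.
  f(x) = x^2   ⇒   f'(x) = 2·x
  g(x) = sin(x)   ⇒   g'(x) = cos(x)
  lim(x→0) f'(x)/g'(x) = lim(x→0) (2·x)/(cos(x))
  = 0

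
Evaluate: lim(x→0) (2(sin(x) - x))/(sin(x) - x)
This is a 0/0 indeterminate form.

Apply L'Hôpital's rule: differentiate numerator and denominator separately.
  f(x) = -2·x + 2·sin(x)   ⇒   f'(x) = 2·cos(x) - 2
  g(x) = -x + sin(x)   ⇒   g'(x) = cos(x) - 1
  lim(x→0) f'(x)/g'(x) = lim(x→0) (2·cos(x) - 2)/(cos(x) - 1)
  = 2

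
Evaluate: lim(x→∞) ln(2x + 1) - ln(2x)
This is an ∞-∞ indeterminate form.

Combine fractions or rationalize to convert ∞-∞ to 0/0 form:
  lim(x→∞) ln(2x + 1) - ln(2x) = 0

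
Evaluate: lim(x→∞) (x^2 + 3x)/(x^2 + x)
This is an ∞/∞ indeterminate form.

Apply L'Hôpital's rule: differentiate numerator and denominator separately.
  f(x) = x^2 + 3·x   ⇒   f'(x) = 2·x + 3
  g(x) = x^2 + x   ⇒   g'(x) = 2·x + 1
  lim(x→∞) f'(x)/g'(x) = lim(x→∞) (2·x + 3)/(2·x + 1)
  = 1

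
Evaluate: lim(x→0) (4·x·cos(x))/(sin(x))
This is a 0/0 indeterminate form.

Apply L'Hôpital's rule: differentiate numerator and denominator separately.
  f(x) = 4·x·cos(x)   ⇒   f'(x) = -4·x·sin(x) + 4·cos(x)
  g(x) = sin(x)   ⇒   g'(x) = cos(x)
  lim(x→0) f'(x)/g'(x) = lim(x→0) (-4·x·sin(x) + 4·cos(x))/(cos(x))
  = 4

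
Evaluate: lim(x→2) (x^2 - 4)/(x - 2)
This is a standard limit.

Factor or rationalize the expression:
  lim(x→2) (x^2 - 4)/(x - 2) = 4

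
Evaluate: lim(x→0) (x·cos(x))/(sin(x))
This is a 0/0 indeterminate form.

Apply L'Hôpital's rule: differentiate numerator and denominator separately.
  f(x) = x·cos(x)   ⇒   f'(x) = -x·sin(x) + cos(x)
  g(x) = sin(x)   ⇒   g'(x) = cos(x)
  lim(x→0) f'(x)/g'(x) = lim(x→0) (-x·sin(x) + cos(x))/(cos(x))
  = 1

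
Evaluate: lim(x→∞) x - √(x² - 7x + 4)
This is an ∞-∞ indeterminate form.

Combine fractions or rationalize to convert ∞-∞ to 0/0 form:
  lim(x→∞) x - √(x² - 7x + 4) = 7/2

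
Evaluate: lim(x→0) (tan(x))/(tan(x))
This is a 0/0 indeterminate form.

Apply L'Hôpital's rule: differentiate numerator and denominator separately.
  f(x) = tan(x)   ⇒   f'(x) = tan(x)^2 + 1
  g(x) = tan(x)   ⇒   g'(x) = tan(x)^2 + 1
  lim(x→0) f'(x)/g'(x) = lim(x→0) (tan(x)^2 + 1)/(tan(x)^2 + 1)
  = 1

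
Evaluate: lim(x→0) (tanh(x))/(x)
This is a 0/0 indeterminate form.

Apply L'Hôpital's rule: differentiate numerator and denominator separately.
  f(x) = tanh(x)   ⇒   f'(x) = 1 - tanh(x)^2
  g(x) = x   ⇒   g'(x) = 1
  lim(x→0) f'(x)/g'(x) = lim(x→0) (1 - tanh(x)^2)/(1)
  = 1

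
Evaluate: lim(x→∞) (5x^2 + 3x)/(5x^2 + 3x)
This is an ∞/∞ indeterminate form.

Apply L'Hôpital's rule: differentiate numerator and denominator separately.
  f(x) = 5·x^2 + 3·x   ⇒   f'(x) = 10·x + 3
  g(x) = 5·x^2 + 3·x   ⇒   g'(x) = 10·x + 3
  lim(x→∞) f'(x)/g'(x) = lim(x→∞) (10·x + 3)/(10·x + 3)
  = 1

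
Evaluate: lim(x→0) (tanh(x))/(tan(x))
This is a 0/0 indeterminate form.

Apply L'Hôpital's rule: differentiate numerator and denominator separately.
  f(x) = tanh(x)   ⇒   f'(x) = 1 - tanh(x)^2
  g(x) = tan(x)   ⇒   g'(x) = tan(x)^2 + 1
  lim(x→0) f'(x)/g'(x) = lim(x→0) (1 - tanh(x)^2)/(tan(x)^2 + 1)
  = 1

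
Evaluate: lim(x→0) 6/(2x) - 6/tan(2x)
This is an ∞-∞ indeterminate form.

Combine fractions or rationalize to convert ∞-∞ to 0/0 form:
  lim(x→0) 6/(2x) - 6/tan(2x) = 0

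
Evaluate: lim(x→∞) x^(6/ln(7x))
This is an exponential indeterminate form.

For exponential indeterminate forms, take the natural log:
  Let L = lim(x→∞) x^(6/ln(7x))
  Then ln(L) = lim(x→∞) [exponent × ln(base)]
  Evaluate using L'Hôpital or standard limits, then exponentiate.
  L = e^(6)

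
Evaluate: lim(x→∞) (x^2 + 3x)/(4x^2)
This is an ∞/∞ indeterminate form.

Apply L'Hôpital's rule: differentiate numerator and denominator separately.
  f(x) = x^2 + 3·x   ⇒   f'(x) = 2·x + 3
  g(x) = 4·x^2   ⇒   g'(x) = 8·x
  lim(x→∞) f'(x)/g'(x) = lim(x→∞) (2·x + 3)/(8·x)
  = 1/4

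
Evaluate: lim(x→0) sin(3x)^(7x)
This is an exponential indeterminate form.

For exponential indeterminate forms, take the natural log:
  Let L = lim(x→0) sin(3x)^(7x)
  Then ln(L) = lim(x→0) [exponent × ln(base)]
  Evaluate using L'Hôpital or standard limits, then exponentiate.
  L = 1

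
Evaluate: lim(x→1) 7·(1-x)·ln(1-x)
This is a 0·∞ indeterminate form.

Rewrite 0·∞ as a quotient (0/0 or ∞/∞ form), then apply L'Hôpital's rule:
  lim(x→1) 7·(1-x)·ln(1-x) = 0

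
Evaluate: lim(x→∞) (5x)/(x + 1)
This is an ∞/∞ indeterminate form.

Apply L'Hôpital's rule: differentiate numerator and denominator separately.
  f(x) = 5·x   ⇒   f'(x) = 5
  g(x) = x + 1   ⇒   g'(x) = 1
  lim(x→∞) f'(x)/g'(x) = lim(x→∞) (5)/(1)
  = 5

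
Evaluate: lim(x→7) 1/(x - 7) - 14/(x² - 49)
This is an ∞-∞ indeterminate form.

Combine fractions or rationalize to convert ∞-∞ to 0/0 form:
  lim(x→7) 1/(x - 7) - 14/(x² - 49) = 1/14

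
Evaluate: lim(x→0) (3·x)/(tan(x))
This is a 0/0 indeterminate form.

Apply L'Hôpital's rule: differentiate numerator and denominator separately.
  f(x) = 3·x   ⇒   f'(x) = 3
  g(x) = tan(x)   ⇒   g'(x) = tan(x)^2 + 1
  lim(x→0) f'(x)/g'(x) = lim(x→0) (3)/(tan(x)^2 + 1)
  = 3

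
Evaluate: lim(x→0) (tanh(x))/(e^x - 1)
This is a 0/0 indeterminate form.

Apply L'Hôpital's rule: differentiate numerator and denominator separately.
  f(x) = tanh(x)   ⇒   f'(x) = 1 - tanh(x)^2
  g(x) = e^(x) - 1   ⇒   g'(x) = e^(x)
  lim(x→0) f'(x)/g'(x) = lim(x→0) (1 - tanh(x)^2)/(e^(x))
  = 1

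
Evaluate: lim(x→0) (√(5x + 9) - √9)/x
This is a standard limit.

Factor or rationalize the expression:
  lim(x→0) (√(5x + 9) - √9)/x = 5/6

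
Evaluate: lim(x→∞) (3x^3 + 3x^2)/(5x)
This is an ∞/∞ indeterminate form.

Apply L'Hôpital's rule: differentiate numerator and denominator separately.
  f(x) = 3·x^3 + 3·x^2   ⇒   f'(x) = 9·x^2 + 6·x
  g(x) = 5·x   ⇒   g'(x) = 5
  lim(x→∞) f'(x)/g'(x) = lim(x→∞) (9·x^2 + 6·x)/(5)
  = ∞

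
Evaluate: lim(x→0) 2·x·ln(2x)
This is a 0·∞ indeterminate form.

Rewrite 0·∞ as a quotient (0/0 or ∞/∞ form), then apply L'Hôpital's rule:
  lim(x→0) 2·x·ln(2x) = 0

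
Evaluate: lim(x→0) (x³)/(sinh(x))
This is a 0/0 indeterminate form.

Apply L'Hôpital's rule: differentiate numerator and denominator separately.
  f(x) = x^3   ⇒   f'(x) = 3·x^2
  g(x) = sinh(x)   ⇒   g'(x) = cosh(x)
  lim(x→0) f'(x)/g'(x) = lim(x→0) (3·x^2)/(cosh(x))
  = 0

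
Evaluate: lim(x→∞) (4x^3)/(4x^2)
This is an ∞/∞ indeterminate form.

Apply L'Hôpital's rule: differentiate numerator and denominator separately.
  f(x) = 4·x^3   ⇒   f'(x) = 12·x^2
  g(x) = 4·x^2   ⇒   g'(x) = 8·x
  lim(x→∞) f'(x)/g'(x) = lim(x→∞) (12·x^2)/(8·x)
  = ∞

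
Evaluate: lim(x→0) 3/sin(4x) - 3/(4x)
This is an ∞-∞ indeterminate form.

Combine fractions or rationalize to convert ∞-∞ to 0/0 form:
  lim(x→0) 3/sin(4x) - 3/(4x) = 0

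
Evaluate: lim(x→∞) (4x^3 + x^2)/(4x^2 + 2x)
This is an ∞/∞ indeterminate form.

Apply L'Hôpital's rule: differentiate numerator and denominator separately.
  f(x) = 4·x^3 + x^2   ⇒   f'(x) = 12·x^2 + 2·x
  g(x) = 4·x^2 + 2·x   ⇒   g'(x) = 8·x + 2
  lim(x→∞) f'(x)/g'(x) = lim(x→∞) (12·x^2 + 2·x)/(8·x + 2)
  = ∞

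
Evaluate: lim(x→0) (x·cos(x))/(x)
This is a 0/0 indeterminate form.

Apply L'Hôpital's rule: differentiate numerator and denominator separately.
  f(x) = x·cos(x)   ⇒   f'(x) = -x·sin(x) + cos(x)
  g(x) = x   ⇒   g'(x) = 1
  lim(x→0) f'(x)/g'(x) = lim(x→0) (-x·sin(x) + cos(x))/(1)
  = 1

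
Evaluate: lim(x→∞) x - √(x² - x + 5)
This is an ∞-∞ indeterminate form.

Combine fractions or rationalize to convert ∞-∞ to 0/0 form:
  lim(x→∞) x - √(x² - x + 5) = 1/2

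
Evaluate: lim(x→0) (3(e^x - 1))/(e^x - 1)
This is a 0/0 indeterminate form.

Apply L'Hôpital's rule: differentiate numerator and denominator separately.
  f(x) = 3·e^(x) - 3   ⇒   f'(x) = 3·e^(x)
  g(x) = e^(x) - 1   ⇒   g'(x) = e^(x)
  lim(x→0) f'(x)/g'(x) = lim(x→0) (3·e^(x))/(e^(x))
  = 3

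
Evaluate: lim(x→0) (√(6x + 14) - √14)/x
This is a standard limit.

Factor or rationalize the expression:
  lim(x→0) (√(6x + 14) - √14)/x = 3·sqrt(14)/14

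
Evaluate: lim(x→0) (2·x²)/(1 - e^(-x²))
This is a 0/0 indeterminate form.

Apply L'Hôpital's rule: differentiate numerator and denominator separately.
  f(x) = 2·x^2   ⇒   f'(x) = 4·x
  g(x) = 1 - e^(-x^2)   ⇒   g'(x) = 2·x·e^(-x^2)
  lim(x→0) f'(x)/g'(x) = lim(x→0) (4·x)/(2·x·e^(-x^2))
  = 2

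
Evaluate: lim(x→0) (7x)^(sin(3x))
This is an exponential indeterminate form.

For exponential indeterminate forms, take the natural log:
  Let L = lim(x→0) (7x)^(sin(3x))
  Then ln(L) = lim(x→0) [exponent × ln(base)]
  Evaluate using L'Hôpital or standard limits, then exponentiate.
  L = 1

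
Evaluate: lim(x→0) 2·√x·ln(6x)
This is a 0·∞ indeterminate form.

Rewrite 0·∞ as a quotient (0/0 or ∞/∞ form), then apply L'Hôpital's rule:
  lim(x→0) 2·√x·ln(6x) = 0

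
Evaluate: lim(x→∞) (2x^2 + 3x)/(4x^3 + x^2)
This is an ∞/∞ indeterminate form.

Apply L'Hôpital's rule: differentiate numerator and denominator separately.
  f(x) = 2·x^2 + 3·x   ⇒   f'(x) = 4·x + 3
  g(x) = 4·x^3 + x^2   ⇒   g'(x) = 12·x^2 + 2·x
  lim(x→∞) f'(x)/g'(x) = lim(x→∞) (4·x + 3)/(12·x^2 + 2·x)
  = 0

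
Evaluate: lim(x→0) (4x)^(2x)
This is an exponential indeterminate form.

For exponential indeterminate forms, take the natural log:
  Let L = lim(x→0) (4x)^(2x)
  Then ln(L) = lim(x→0) [exponent × ln(base)]
  Evaluate using L'Hôpital or standard limits, then exponentiate.
  L = 1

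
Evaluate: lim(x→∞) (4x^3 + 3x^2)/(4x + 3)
This is an ∞/∞ indeterminate form.

Apply L'Hôpital's rule: differentiate numerator and denominator separately.
  f(x) = 4·x^3 + 3·x^2   ⇒   f'(x) = 12·x^2 + 6·x
  g(x) = 4·x + 3   ⇒   g'(x) = 4
  lim(x→∞) f'(x)/g'(x) = lim(x→∞) (12·x^2 + 6·x)/(4)
  = ∞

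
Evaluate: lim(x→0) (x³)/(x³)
This is a 0/0 indeterminate form.

Apply L'Hôpital's rule: differentiate numerator and denominator separately.
  f(x) = x^3   ⇒   f'(x) = 3·x^2
  g(x) = x^3   ⇒   g'(x) = 3·x^2
  lim(x→0) f'(x)/g'(x) = lim(x→0) (3·x^2)/(3·x^2)
  = 1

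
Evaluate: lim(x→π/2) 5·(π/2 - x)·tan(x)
This is a 0·∞ indeterminate form.

Rewrite 0·∞ as a quotient (0/0 or ∞/∞ form), then apply L'Hôpital's rule:
  lim(x→π/2) 5·(π/2 - x)·tan(x) = 5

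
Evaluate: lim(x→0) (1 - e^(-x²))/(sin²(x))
This is a 0/0 indeterminate form.

Apply L'Hôpital's rule: differentiate numerator and denominator separately.
  f(x) = 1 - e^(-x^2)   ⇒   f'(x) = 2·x·e^(-x^2)
  g(x) = sin(x)^2   ⇒   g'(x) = 2·sin(x)·cos(x)
  lim(x→0) f'(x)/g'(x) = lim(x→0) (2·x·e^(-x^2))/(2·sin(x)·cos(x))
  = 1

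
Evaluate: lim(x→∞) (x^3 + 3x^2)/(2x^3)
This is an ∞/∞ indeterminate form.

Apply L'Hôpital's rule: differentiate numerator and denominator separately.
  f(x) = x^3 + 3·x^2   ⇒   f'(x) = 3·x^2 + 6·x
  g(x) = 2·x^3   ⇒   g'(x) = 6·x^2
  lim(x→∞) f'(x)/g'(x) = lim(x→∞) (3·x^2 + 6·x)/(6·x^2)
  = 1/2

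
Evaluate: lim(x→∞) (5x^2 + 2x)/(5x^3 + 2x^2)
This is an ∞/∞ indeterminate form.

Apply L'Hôpital's rule: differentiate numerator and denominator separately.
  f(x) = 5·x^2 + 2·x   ⇒   f'(x) = 10·x + 2
  g(x) = 5·x^3 + 2·x^2   ⇒   g'(x) = 15·x^2 + 4·x
  lim(x→∞) f'(x)/g'(x) = lim(x→∞) (10·x + 2)/(15·x^2 + 4·x)
  = 0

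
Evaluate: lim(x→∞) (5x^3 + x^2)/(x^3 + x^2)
This is an ∞/∞ indeterminate form.

Apply L'Hôpital's rule: differentiate numerator and denominator separately.
  f(x) = 5·x^3 + x^2   ⇒   f'(x) = 15·x^2 + 2·x
  g(x) = x^3 + x^2   ⇒   g'(x) = 3·x^2 + 2·x
  lim(x→∞) f'(x)/g'(x) = lim(x→∞) (15·x^2 + 2·x)/(3·x^2 + 2·x)
  = 5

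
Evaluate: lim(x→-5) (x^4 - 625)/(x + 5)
This is a standard limit.

Factor or rationalize the expression:
  lim(x→-5) (x^4 - 625)/(x + 5) = -500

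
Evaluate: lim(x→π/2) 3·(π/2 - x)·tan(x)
This is a 0·∞ indeterminate form.

Rewrite 0·∞ as a quotient (0/0 or ∞/∞ form), then apply L'Hôpital's rule:
  lim(x→π/2) 3·(π/2 - x)·tan(x) = 3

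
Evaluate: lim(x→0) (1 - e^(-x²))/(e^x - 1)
This is a 0/0 indeterminate form.

Apply L'Hôpital's rule: differentiate numerator and denominator separately.
  f(x) = 1 - e^(-x^2)   ⇒   f'(x) = 2·x·e^(-x^2)
  g(x) = e^(x) - 1   ⇒   g'(x) = e^(x)
  lim(x→0) f'(x)/g'(x) = lim(x→0) (2·x·e^(-x^2))/(e^(x))
  = 0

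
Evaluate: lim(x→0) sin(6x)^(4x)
This is an exponential indeterminate form.

For exponential indeterminate forms, take the natural log:
  Let L = lim(x→0) sin(6x)^(4x)
  Then ln(L) = lim(x→0) [exponent × ln(base)]
  Evaluate using L'Hôpital or standard limits, then exponentiate.
  L = 1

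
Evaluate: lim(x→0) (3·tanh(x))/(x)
This is a 0/0 indeterminate form.

Apply L'Hôpital's rule: differentiate numerator and denominator separately.
  f(x) = 3·tanh(x)   ⇒   f'(x) = 3 - 3·tanh(x)^2
  g(x) = x   ⇒   g'(x) = 1
  lim(x→0) f'(x)/g'(x) = lim(x→0) (3 - 3·tanh(x)^2)/(1)
  = 3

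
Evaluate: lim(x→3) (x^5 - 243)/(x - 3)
This is a standard limit.

Factor or rationalize the expression:
  lim(x→3) (x^5 - 243)/(x - 3) = 405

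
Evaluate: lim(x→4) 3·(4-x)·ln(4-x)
This is a 0·∞ indeterminate form.

Rewrite 0·∞ as a quotient (0/0 or ∞/∞ form), then apply L'Hôpital's rule:
  lim(x→4) 3·(4-x)·ln(4-x) = 0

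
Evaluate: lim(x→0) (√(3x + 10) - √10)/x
This is a standard limit.

Factor or rationalize the expression:
  lim(x→0) (√(3x + 10) - √10)/x = 3·sqrt(10)/20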